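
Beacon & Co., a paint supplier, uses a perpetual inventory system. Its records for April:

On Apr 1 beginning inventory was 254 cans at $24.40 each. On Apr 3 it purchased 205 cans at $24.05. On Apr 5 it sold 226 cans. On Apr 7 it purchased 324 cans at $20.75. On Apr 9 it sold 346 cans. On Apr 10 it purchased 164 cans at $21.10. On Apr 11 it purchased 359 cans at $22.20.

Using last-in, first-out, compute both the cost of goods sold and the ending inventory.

Apr 5, 226 sold [LIFO — newest first]: 205 @ $24.05 + 21 @ $24.40 = $5,442.65
Apr 9, 346 sold [LIFO — newest first]: 324 @ $20.75 + 22 @ $24.40 = $7,259.80
Total COGS = $5,442.65 + $7,259.80 = $12,702.45
Ending inventory: 211 @ $24.40 + 164 @ $21.10 + 359 @ $22.20 = $16,578.60
Check: goods available $29,281.05 = COGS $12,702.45 + ending $16,578.60

COGS = $12,702.45; ending inventory = $16,578.60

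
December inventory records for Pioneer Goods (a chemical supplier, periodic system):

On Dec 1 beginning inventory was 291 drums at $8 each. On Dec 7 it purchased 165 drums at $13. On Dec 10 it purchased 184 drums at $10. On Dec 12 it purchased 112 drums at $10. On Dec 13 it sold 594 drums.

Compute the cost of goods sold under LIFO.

COGS = $6,169

Dec 13, 594 sold [LIFO — newest first]: 112 @ $10 + 184 @ $10 + 165 @ $13 + 133 @ $8 = $6,169
Ending inventory: 158 @ $8 = $1,264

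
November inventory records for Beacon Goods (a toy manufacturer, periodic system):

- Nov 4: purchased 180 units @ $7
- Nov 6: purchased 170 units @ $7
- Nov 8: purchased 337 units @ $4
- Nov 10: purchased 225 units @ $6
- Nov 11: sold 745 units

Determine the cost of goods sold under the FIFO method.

Nov 11, 745 sold [FIFO — oldest first]: 180 @ $7 + 170 @ $7 + 337 @ $4 + 58 @ $6 = $4,146
Ending inventory: 167 @ $6 = $1,002
Check: goods available $5,148 = COGS $4,146 + ending $1,002

COGS = $4,146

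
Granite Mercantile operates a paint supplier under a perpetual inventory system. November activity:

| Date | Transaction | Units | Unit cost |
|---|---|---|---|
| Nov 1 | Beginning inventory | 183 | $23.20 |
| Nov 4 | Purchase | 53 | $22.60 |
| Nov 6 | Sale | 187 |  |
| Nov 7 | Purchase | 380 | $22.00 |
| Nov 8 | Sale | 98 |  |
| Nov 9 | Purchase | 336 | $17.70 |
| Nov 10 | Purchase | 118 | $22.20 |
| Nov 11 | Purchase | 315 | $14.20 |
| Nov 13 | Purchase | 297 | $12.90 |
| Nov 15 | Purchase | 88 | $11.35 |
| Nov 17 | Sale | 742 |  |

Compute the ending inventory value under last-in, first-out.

Nov 6, 187 sold [LIFO — newest first]: 53 @ $22.60 + 134 @ $23.20 = $4,306.60
Nov 8, 98 sold [LIFO — newest first]: 98 @ $22.00 = $2,156.00
Nov 17, 742 sold [LIFO — newest first]: 88 @ $11.35 + 297 @ $12.90 + 315 @ $14.20 + 42 @ $22.20 = $10,235.50
Total COGS = $4,306.60 + $2,156.00 + $10,235.50 = $16,698.10
Ending inventory: 49 @ $23.20 + 282 @ $22.00 + 336 @ $17.70 + 76 @ $22.20 = $14,975.20

Ending inventory = $14,975.20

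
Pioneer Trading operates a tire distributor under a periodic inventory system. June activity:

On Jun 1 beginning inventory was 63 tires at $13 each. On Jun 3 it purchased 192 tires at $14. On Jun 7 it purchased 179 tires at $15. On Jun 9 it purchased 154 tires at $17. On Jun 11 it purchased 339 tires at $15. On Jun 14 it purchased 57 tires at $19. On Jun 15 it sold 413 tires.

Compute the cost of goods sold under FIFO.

COGS = $5,877

Jun 15, 413 sold [FIFO — oldest first]: 63 @ $13 + 192 @ $14 + 158 @ $15 = $5,877
Ending inventory: 21 @ $15 + 154 @ $17 + 339 @ $15 + 57 @ $19 = $9,101
Check: goods available $14,978 = COGS $5,877 + ending $9,101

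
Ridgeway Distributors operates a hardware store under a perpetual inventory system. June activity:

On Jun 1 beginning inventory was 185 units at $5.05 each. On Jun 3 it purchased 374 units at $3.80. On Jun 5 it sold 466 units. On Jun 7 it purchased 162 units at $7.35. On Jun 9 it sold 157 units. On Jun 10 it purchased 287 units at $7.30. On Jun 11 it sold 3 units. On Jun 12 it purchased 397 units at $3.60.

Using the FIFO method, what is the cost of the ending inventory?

Jun 5, 466 sold [FIFO — oldest first]: 185 @ $5.05 + 281 @ $3.80 = $2,002.05
Jun 9, 157 sold [FIFO — oldest first]: 93 @ $3.80 + 64 @ $7.35 = $823.80
Jun 11, 3 sold [FIFO — oldest first]: 3 @ $7.35 = $22.05
Total COGS = $2,002.05 + $823.80 + $22.05 = $2,847.90
Ending inventory: 95 @ $7.35 + 287 @ $7.30 + 397 @ $3.60 = $4,222.55
Check: goods available $7,070.45 = COGS $2,847.90 + ending $4,222.55

Ending inventory = $4,222.55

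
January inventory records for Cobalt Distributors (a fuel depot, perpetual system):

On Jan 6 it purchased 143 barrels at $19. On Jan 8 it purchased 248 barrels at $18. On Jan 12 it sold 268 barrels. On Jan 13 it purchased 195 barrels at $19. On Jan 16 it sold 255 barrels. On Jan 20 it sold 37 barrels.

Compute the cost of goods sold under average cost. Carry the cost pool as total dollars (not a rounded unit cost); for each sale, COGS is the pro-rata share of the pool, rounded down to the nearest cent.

COGS = $10,398.37

After Jan 6: 143 on hand, pool $2,717.00 (≈ $19.0000 each)
After Jan 8: 391 on hand, pool $7,181.00 (≈ $18.3657 each)
Jan 12, sell 268: 268/391 × $7,181.00 → $4,922.01
After Jan 13: 318 on hand, pool $5,963.99 (≈ $18.7547 each)
Jan 16, sell 255: 255/318 × $5,963.99 → $4,782.44
Jan 20, sell 37: 37/63 × $1,181.55 → $693.92
Total COGS = $4,922.01 + $4,782.44 + $693.92 = $10,398.37
Ending inventory (cost pool remaining) = $487.63
Check: goods available $10,886.00 = COGS $10,398.37 + ending $487.63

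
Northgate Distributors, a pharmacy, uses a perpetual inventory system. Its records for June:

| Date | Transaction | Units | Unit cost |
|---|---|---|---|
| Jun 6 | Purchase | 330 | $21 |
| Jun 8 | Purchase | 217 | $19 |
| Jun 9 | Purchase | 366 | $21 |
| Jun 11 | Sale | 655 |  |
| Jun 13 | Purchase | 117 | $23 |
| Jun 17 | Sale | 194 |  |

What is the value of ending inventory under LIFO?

Jun 11, 655 sold [LIFO — newest first]: 366 @ $21 + 217 @ $19 + 72 @ $21 = $13,321
Jun 17, 194 sold [LIFO — newest first]: 117 @ $23 + 77 @ $21 = $4,308
Total COGS = $13,321 + $4,308 = $17,629
Ending inventory: 181 @ $21 = $3,801

Ending inventory = $3,801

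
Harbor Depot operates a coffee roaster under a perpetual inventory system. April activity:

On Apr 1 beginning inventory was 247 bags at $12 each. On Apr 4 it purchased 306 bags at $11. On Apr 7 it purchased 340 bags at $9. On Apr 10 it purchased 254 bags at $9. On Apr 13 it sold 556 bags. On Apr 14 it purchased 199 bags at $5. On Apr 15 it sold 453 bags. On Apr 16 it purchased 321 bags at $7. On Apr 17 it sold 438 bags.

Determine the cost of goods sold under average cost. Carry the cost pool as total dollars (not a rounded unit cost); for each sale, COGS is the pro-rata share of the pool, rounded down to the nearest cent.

After Apr 1: 247 on hand, pool $2,964.00 (≈ $12.0000 each)
After Apr 4: 553 on hand, pool $6,330.00 (≈ $11.4467 each)
After Apr 7: 893 on hand, pool $9,390.00 (≈ $10.5151 each)
After Apr 10: 1147 on hand, pool $11,676.00 (≈ $10.1796 each)
Apr 13, sell 556: 556/1147 × $11,676.00 → $5,659.85
After Apr 14: 790 on hand, pool $7,011.15 (≈ $8.8749 each)
Apr 15, sell 453: 453/790 × $7,011.15 → $4,020.31
After Apr 16: 658 on hand, pool $5,237.84 (≈ $7.9602 each)
Apr 17, sell 438: 438/658 × $5,237.84 → $3,486.58
Total COGS = $5,659.85 + $4,020.31 + $3,486.58 = $13,166.74
Ending inventory (cost pool remaining) = $1,751.26
Check: goods available $14,918.00 = COGS $13,166.74 + ending $1,751.26

COGS = $13,166.74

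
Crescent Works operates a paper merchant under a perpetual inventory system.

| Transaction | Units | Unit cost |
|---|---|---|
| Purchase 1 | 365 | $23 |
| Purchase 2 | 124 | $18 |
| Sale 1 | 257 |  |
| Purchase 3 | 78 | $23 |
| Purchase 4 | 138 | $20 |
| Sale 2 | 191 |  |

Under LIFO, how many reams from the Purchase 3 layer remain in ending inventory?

25

Sale 1 (257) [LIFO — newest first]: 124 @ $18 + 133 @ $23 = $5,291
Sale 2 (191) [LIFO — newest first]: 138 @ $20 + 53 @ $23 = $3,979
Total COGS = $5,291 + $3,979 = $9,270
Ending inventory: 232 @ $23 + 25 @ $23 = $5,911
Check: goods available $15,181 = COGS $9,270 + ending $5,911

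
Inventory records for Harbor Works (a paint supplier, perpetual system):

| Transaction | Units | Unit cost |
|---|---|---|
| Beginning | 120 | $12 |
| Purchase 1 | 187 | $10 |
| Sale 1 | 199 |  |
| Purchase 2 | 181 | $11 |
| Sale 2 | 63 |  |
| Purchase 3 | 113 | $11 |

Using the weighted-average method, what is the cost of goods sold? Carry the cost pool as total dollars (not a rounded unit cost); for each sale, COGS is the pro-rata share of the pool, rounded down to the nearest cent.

COGS = $2,833.43

After Beginning: 120 on hand, pool $1,440.00 (≈ $12.0000 each)
After Purchase 1: 307 on hand, pool $3,310.00 (≈ $10.7818 each)
Sale 1, sell 199: 199/307 × $3,310.00 → $2,145.57
After Purchase 2: 289 on hand, pool $3,155.43 (≈ $10.9184 each)
Sale 2, sell 63: 63/289 × $3,155.43 → $687.86
After Purchase 3: 339 on hand, pool $3,710.57 (≈ $10.9456 each)
Total COGS = $2,145.57 + $687.86 = $2,833.43
Ending inventory (cost pool remaining) = $3,710.57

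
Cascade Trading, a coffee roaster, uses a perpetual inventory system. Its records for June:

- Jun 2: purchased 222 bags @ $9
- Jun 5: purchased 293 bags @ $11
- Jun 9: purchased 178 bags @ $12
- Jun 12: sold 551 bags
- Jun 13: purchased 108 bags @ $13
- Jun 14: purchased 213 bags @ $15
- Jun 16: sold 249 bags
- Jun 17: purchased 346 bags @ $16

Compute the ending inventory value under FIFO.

Jun 12, 551 sold [FIFO — oldest first]: 222 @ $9 + 293 @ $11 + 36 @ $12 = $5,653
Jun 16, 249 sold [FIFO — oldest first]: 142 @ $12 + 107 @ $13 = $3,095
Total COGS = $5,653 + $3,095 = $8,748
Ending inventory: 1 @ $13 + 213 @ $15 + 346 @ $16 = $8,744
Check: goods available $17,492 = COGS $8,748 + ending $8,744

Ending inventory = $8,744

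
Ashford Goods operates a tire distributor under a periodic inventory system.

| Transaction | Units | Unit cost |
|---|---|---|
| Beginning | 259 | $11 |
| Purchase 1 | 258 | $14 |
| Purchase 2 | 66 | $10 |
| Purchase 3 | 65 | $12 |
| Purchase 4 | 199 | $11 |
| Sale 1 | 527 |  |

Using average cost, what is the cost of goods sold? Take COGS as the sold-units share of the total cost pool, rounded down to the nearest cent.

COGS = $6,277.95

Sale 1, sell 527: 527/847 × $10,090.00 → $6,277.95
Ending inventory (cost pool remaining) = $3,812.05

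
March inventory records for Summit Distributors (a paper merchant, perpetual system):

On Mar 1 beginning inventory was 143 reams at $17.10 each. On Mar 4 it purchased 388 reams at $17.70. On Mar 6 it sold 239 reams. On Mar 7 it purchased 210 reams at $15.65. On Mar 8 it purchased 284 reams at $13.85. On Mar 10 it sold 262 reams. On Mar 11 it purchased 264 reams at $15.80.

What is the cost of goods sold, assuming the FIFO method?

Mar 6, 239 sold [FIFO — oldest first]: 143 @ $17.10 + 96 @ $17.70 = $4,144.50
Mar 10, 262 sold [FIFO — oldest first]: 262 @ $17.70 = $4,637.40
Total COGS = $4,144.50 + $4,637.40 = $8,781.90
Ending inventory: 30 @ $17.70 + 210 @ $15.65 + 284 @ $13.85 + 264 @ $15.80 = $11,922.10

COGS = $8,781.90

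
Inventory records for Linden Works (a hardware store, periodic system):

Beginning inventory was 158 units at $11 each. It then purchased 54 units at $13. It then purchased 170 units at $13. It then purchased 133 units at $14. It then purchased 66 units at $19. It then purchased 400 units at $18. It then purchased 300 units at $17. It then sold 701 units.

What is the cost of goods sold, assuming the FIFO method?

Sale 1 (701) [FIFO — oldest first]: 158 @ $11 + 54 @ $13 + 170 @ $13 + 133 @ $14 + 66 @ $19 + 120 @ $18 = $9,926
Ending inventory: 280 @ $18 + 300 @ $17 = $10,140

COGS = $9,926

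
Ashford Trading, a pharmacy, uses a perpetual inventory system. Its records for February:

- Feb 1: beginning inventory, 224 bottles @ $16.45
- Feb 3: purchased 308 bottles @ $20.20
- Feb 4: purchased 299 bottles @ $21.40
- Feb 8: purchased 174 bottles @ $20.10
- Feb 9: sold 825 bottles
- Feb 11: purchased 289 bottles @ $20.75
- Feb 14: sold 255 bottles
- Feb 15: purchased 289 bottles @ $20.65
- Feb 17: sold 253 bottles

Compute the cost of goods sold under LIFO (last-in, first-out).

COGS = $27,357.10

Feb 9, 825 sold [LIFO — newest first]: 174 @ $20.10 + 299 @ $21.40 + 308 @ $20.20 + 44 @ $16.45 = $16,841.40
Feb 14, 255 sold [LIFO — newest first]: 255 @ $20.75 = $5,291.25
Feb 17, 253 sold [LIFO — newest first]: 253 @ $20.65 = $5,224.45
Total COGS = $16,841.40 + $5,291.25 + $5,224.45 = $27,357.10
Ending inventory: 180 @ $16.45 + 34 @ $20.75 + 36 @ $20.65 = $4,409.90
Check: goods available $31,767.00 = COGS $27,357.10 + ending $4,409.90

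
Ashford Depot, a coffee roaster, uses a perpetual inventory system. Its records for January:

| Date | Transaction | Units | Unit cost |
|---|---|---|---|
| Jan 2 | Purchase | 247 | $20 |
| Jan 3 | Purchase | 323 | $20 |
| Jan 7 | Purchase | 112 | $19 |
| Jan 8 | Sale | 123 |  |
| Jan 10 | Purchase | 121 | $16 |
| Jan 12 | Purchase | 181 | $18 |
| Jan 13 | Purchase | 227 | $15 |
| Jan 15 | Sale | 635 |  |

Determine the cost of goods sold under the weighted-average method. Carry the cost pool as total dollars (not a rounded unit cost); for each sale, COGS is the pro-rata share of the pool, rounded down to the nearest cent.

COGS = $13,930.03

After Jan 2: 247 on hand, pool $4,940.00 (≈ $20.0000 each)
After Jan 3: 570 on hand, pool $11,400.00 (≈ $20.0000 each)
After Jan 7: 682 on hand, pool $13,528.00 (≈ $19.8358 each)
Jan 8, sell 123: 123/682 × $13,528.00 → $2,439.80
After Jan 10: 680 on hand, pool $13,024.20 (≈ $19.1532 each)
After Jan 12: 861 on hand, pool $16,282.20 (≈ $18.9108 each)
After Jan 13: 1088 on hand, pool $19,687.20 (≈ $18.0949 each)
Jan 15, sell 635: 635/1088 × $19,687.20 → $11,490.23
Total COGS = $2,439.80 + $11,490.23 = $13,930.03
Ending inventory (cost pool remaining) = $8,196.97
Check: goods available $22,127.00 = COGS $13,930.03 + ending $8,196.97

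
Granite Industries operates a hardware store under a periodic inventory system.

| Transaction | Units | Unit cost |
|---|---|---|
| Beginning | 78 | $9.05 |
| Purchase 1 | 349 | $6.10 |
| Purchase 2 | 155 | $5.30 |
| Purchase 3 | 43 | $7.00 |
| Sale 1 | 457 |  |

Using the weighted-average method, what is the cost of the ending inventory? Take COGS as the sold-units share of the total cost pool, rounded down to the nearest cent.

Ending inventory = $1,063.73

Sale 1, sell 457: 457/625 × $3,957.30 → $2,893.57
Ending inventory (cost pool remaining) = $1,063.73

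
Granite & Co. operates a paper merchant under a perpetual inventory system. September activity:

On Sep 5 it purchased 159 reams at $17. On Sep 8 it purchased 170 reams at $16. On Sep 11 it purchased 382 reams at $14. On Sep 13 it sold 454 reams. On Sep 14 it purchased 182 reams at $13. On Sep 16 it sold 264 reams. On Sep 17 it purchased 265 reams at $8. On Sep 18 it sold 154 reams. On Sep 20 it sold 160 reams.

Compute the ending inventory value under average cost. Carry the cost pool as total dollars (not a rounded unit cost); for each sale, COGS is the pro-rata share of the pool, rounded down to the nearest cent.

Ending inventory = $1,321.63

After Sep 5: 159 on hand, pool $2,703.00 (≈ $17.0000 each)
After Sep 8: 329 on hand, pool $5,423.00 (≈ $16.4833 each)
After Sep 11: 711 on hand, pool $10,771.00 (≈ $15.1491 each)
Sep 13, sell 454: 454/711 × $10,771.00 → $6,877.68
After Sep 14: 439 on hand, pool $6,259.32 (≈ $14.2581 each)
Sep 16, sell 264: 264/439 × $6,259.32 → $3,764.14
After Sep 17: 440 on hand, pool $4,615.18 (≈ $10.4890 each)
Sep 18, sell 154: 154/440 × $4,615.18 → $1,615.31
Sep 20, sell 160: 160/286 × $2,999.87 → $1,678.24
Total COGS = $6,877.68 + $3,764.14 + $1,615.31 + $1,678.24 = $13,935.37
Ending inventory (cost pool remaining) = $1,321.63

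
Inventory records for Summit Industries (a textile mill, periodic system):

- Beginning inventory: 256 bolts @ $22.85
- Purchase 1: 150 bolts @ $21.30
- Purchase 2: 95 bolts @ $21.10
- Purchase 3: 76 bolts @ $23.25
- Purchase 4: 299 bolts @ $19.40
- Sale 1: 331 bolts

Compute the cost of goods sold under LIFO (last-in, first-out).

Sale 1 (331) [LIFO — newest first]: 299 @ $19.40 + 32 @ $23.25 = $6,544.60
Ending inventory: 256 @ $22.85 + 150 @ $21.30 + 95 @ $21.10 + 44 @ $23.25 = $12,072.10
Check: goods available $18,616.70 = COGS $6,544.60 + ending $12,072.10

COGS = $6,544.60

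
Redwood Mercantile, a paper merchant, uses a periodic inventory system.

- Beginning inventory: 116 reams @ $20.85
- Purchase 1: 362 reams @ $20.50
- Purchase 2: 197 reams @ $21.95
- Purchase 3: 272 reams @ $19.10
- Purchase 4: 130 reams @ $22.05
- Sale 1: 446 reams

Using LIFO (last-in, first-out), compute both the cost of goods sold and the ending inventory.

COGS = $9,027.50; ending inventory = $13,197.95

Sale 1 (446) [LIFO — newest first]: 130 @ $22.05 + 272 @ $19.10 + 44 @ $21.95 = $9,027.50
Ending inventory: 116 @ $20.85 + 362 @ $20.50 + 153 @ $21.95 = $13,197.95
Check: goods available $22,225.45 = COGS $9,027.50 + ending $13,197.95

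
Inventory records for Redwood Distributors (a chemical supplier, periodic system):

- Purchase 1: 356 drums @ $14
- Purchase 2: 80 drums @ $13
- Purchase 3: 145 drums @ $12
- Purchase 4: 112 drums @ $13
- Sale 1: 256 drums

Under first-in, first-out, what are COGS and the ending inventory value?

COGS = $3,584; ending inventory = $5,636

Sale 1 (256) [FIFO — oldest first]: 256 @ $14 = $3,584
Ending inventory: 100 @ $14 + 80 @ $13 + 145 @ $12 + 112 @ $13 = $5,636
Check: goods available $9,220 = COGS $3,584 + ending $5,636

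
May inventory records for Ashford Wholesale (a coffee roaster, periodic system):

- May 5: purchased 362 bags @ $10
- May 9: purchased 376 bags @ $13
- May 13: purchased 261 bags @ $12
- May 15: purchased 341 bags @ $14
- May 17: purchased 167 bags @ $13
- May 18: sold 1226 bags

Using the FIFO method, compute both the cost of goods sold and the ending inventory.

COGS = $14,818; ending inventory = $3,767

May 18, 1226 sold [FIFO — oldest first]: 362 @ $10 + 376 @ $13 + 261 @ $12 + 227 @ $14 = $14,818
Ending inventory: 114 @ $14 + 167 @ $13 = $3,767
Check: goods available $18,585 = COGS $14,818 + ending $3,767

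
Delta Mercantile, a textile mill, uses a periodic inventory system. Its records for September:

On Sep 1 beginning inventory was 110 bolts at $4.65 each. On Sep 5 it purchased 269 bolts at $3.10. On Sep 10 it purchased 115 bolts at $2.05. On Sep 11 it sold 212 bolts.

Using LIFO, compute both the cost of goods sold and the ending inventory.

COGS = $536.45; ending inventory = $1,044.70

Sep 11, 212 sold [LIFO — newest first]: 115 @ $2.05 + 97 @ $3.10 = $536.45
Ending inventory: 110 @ $4.65 + 172 @ $3.10 = $1,044.70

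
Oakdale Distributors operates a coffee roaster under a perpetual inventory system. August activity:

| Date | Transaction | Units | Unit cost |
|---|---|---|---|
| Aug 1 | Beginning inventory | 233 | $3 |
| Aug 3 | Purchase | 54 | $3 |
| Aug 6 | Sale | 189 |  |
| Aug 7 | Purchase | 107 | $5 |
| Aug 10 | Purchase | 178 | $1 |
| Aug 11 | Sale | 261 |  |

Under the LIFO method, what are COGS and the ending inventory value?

Aug 6, 189 sold [LIFO — newest first]: 54 @ $3 + 135 @ $3 = $567
Aug 11, 261 sold [LIFO — newest first]: 178 @ $1 + 83 @ $5 = $593
Total COGS = $567 + $593 = $1,160
Ending inventory: 98 @ $3 + 24 @ $5 = $414
Check: goods available $1,574 = COGS $1,160 + ending $414

COGS = $1,160; ending inventory = $414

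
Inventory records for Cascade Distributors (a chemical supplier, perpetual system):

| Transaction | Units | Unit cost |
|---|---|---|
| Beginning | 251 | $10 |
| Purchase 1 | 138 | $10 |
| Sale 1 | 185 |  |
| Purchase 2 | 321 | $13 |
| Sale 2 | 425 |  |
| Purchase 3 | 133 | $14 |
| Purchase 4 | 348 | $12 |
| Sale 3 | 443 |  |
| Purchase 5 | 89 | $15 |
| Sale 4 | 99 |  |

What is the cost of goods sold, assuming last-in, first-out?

Sale 1 (185) [LIFO — newest first]: 138 @ $10 + 47 @ $10 = $1,850
Sale 2 (425) [LIFO — newest first]: 321 @ $13 + 104 @ $10 = $5,213
Sale 3 (443) [LIFO — newest first]: 348 @ $12 + 95 @ $14 = $5,506
Sale 4 (99) [LIFO — newest first]: 89 @ $15 + 10 @ $14 = $1,475
Total COGS = $1,850 + $5,213 + $5,506 + $1,475 = $14,044
Ending inventory: 100 @ $10 + 28 @ $14 = $1,392

COGS = $14,044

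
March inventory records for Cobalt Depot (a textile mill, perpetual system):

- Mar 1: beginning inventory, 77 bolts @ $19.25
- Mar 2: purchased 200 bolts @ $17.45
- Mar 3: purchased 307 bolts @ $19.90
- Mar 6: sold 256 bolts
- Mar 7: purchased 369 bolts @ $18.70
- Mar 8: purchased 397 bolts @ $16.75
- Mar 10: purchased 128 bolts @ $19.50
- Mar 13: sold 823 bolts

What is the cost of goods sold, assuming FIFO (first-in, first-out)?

COGS = $20,092.35

Mar 6, 256 sold [FIFO — oldest first]: 77 @ $19.25 + 179 @ $17.45 = $4,605.80
Mar 13, 823 sold [FIFO — oldest first]: 21 @ $17.45 + 307 @ $19.90 + 369 @ $18.70 + 126 @ $16.75 = $15,486.55
Total COGS = $4,605.80 + $15,486.55 = $20,092.35
Ending inventory: 271 @ $16.75 + 128 @ $19.50 = $7,035.25
Check: goods available $27,127.60 = COGS $20,092.35 + ending $7,035.25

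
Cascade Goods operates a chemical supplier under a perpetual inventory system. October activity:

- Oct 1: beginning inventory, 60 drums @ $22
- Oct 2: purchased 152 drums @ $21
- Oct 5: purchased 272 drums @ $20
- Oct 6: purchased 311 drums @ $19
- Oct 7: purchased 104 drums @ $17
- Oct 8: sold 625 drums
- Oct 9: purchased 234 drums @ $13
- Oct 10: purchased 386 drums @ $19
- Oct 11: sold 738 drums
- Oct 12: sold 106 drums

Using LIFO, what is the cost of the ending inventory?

Oct 8, 625 sold [LIFO — newest first]: 104 @ $17 + 311 @ $19 + 210 @ $20 = $11,877
Oct 11, 738 sold [LIFO — newest first]: 386 @ $19 + 234 @ $13 + 62 @ $20 + 56 @ $21 = $12,792
Oct 12, 106 sold [LIFO — newest first]: 96 @ $21 + 10 @ $22 = $2,236
Total COGS = $11,877 + $12,792 + $2,236 = $26,905
Ending inventory: 50 @ $22 = $1,100

Ending inventory = $1,100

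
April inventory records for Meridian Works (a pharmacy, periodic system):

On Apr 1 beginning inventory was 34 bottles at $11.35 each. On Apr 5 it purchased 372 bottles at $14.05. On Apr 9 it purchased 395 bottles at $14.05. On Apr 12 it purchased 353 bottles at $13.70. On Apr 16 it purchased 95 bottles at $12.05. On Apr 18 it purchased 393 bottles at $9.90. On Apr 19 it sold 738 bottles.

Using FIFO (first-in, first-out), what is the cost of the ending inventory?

Apr 19, 738 sold [FIFO — oldest first]: 34 @ $11.35 + 372 @ $14.05 + 332 @ $14.05 = $10,277.10
Ending inventory: 63 @ $14.05 + 353 @ $13.70 + 95 @ $12.05 + 393 @ $9.90 = $10,756.70
Check: goods available $21,033.80 = COGS $10,277.10 + ending $10,756.70

Ending inventory = $10,756.70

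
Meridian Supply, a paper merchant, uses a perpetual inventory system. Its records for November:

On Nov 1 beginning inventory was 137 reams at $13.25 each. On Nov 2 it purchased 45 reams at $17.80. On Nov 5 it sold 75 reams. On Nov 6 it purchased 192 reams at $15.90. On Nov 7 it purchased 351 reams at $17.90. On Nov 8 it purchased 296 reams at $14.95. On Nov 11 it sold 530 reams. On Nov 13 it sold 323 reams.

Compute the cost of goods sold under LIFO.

COGS = $15,144.90

Nov 5, 75 sold [LIFO — newest first]: 45 @ $17.80 + 30 @ $13.25 = $1,198.50
Nov 11, 530 sold [LIFO — newest first]: 296 @ $14.95 + 234 @ $17.90 = $8,613.80
Nov 13, 323 sold [LIFO — newest first]: 117 @ $17.90 + 192 @ $15.90 + 14 @ $13.25 = $5,332.60
Total COGS = $1,198.50 + $8,613.80 + $5,332.60 = $15,144.90
Ending inventory: 93 @ $13.25 = $1,232.25
Check: goods available $16,377.15 = COGS $15,144.90 + ending $1,232.25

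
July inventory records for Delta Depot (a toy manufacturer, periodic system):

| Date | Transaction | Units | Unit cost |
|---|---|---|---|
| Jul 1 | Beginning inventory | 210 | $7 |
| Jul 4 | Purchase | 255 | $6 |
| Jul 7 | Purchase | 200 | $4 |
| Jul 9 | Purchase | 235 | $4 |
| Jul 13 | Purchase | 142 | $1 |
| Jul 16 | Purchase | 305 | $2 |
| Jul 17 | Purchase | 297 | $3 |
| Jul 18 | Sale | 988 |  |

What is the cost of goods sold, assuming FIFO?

COGS = $4,828

Jul 18, 988 sold [FIFO — oldest first]: 210 @ $7 + 255 @ $6 + 200 @ $4 + 235 @ $4 + 88 @ $1 = $4,828
Ending inventory: 54 @ $1 + 305 @ $2 + 297 @ $3 = $1,555
Check: goods available $6,383 = COGS $4,828 + ending $1,555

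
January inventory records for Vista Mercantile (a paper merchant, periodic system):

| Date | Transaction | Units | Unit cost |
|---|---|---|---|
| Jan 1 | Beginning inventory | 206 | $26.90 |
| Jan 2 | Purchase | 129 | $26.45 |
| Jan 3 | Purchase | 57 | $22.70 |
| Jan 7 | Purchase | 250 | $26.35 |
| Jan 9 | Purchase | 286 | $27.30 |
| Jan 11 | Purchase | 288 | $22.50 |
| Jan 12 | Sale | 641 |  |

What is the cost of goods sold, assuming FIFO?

COGS = $16,808.50

Jan 12, 641 sold [FIFO — oldest first]: 206 @ $26.90 + 129 @ $26.45 + 57 @ $22.70 + 249 @ $26.35 = $16,808.50
Ending inventory: 1 @ $26.35 + 286 @ $27.30 + 288 @ $22.50 = $14,314.15
Check: goods available $31,122.65 = COGS $16,808.50 + ending $14,314.15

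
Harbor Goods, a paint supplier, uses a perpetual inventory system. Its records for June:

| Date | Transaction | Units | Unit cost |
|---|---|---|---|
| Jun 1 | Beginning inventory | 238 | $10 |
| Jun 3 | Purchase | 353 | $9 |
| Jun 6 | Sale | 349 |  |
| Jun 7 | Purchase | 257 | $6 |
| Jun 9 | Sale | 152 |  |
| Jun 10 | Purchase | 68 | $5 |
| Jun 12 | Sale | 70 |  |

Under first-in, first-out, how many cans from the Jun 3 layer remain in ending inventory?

Jun 6, 349 sold [FIFO — oldest first]: 238 @ $10 + 111 @ $9 = $3,379
Jun 9, 152 sold [FIFO — oldest first]: 152 @ $9 = $1,368
Jun 12, 70 sold [FIFO — oldest first]: 70 @ $9 = $630
Total COGS = $3,379 + $1,368 + $630 = $5,377
Ending inventory: 20 @ $9 + 257 @ $6 + 68 @ $5 = $2,062
Check: goods available $7,439 = COGS $5,377 + ending $2,062

20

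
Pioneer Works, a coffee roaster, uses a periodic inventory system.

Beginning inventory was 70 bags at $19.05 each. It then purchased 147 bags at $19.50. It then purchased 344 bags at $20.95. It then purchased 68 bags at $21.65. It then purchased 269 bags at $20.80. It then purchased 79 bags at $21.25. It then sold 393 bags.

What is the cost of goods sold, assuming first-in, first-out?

Sale 1 (393) [FIFO — oldest first]: 70 @ $19.05 + 147 @ $19.50 + 176 @ $20.95 = $7,887.20
Ending inventory: 168 @ $20.95 + 68 @ $21.65 + 269 @ $20.80 + 79 @ $21.25 = $12,265.75

COGS = $7,887.20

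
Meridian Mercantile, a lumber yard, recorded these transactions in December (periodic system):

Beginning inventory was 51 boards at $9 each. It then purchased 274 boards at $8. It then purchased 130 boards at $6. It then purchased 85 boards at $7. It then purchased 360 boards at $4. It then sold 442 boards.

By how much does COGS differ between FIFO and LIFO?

$1,339

FIFO COGS: 51 @ $9 + 274 @ $8 + 117 @ $6 = $3,353
LIFO COGS: 360 @ $4 + 82 @ $7 = $2,014
Difference = |$3,353 − $2,014| = $1,339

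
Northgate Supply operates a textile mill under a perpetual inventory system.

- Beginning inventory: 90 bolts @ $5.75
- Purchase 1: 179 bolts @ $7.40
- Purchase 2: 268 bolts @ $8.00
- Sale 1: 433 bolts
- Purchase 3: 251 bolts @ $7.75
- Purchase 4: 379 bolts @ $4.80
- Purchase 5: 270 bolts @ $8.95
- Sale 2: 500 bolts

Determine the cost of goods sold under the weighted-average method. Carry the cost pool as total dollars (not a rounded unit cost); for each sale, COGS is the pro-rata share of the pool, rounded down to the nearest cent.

COGS = $6,676.72

After Beginning: 90 on hand, pool $517.50 (≈ $5.7500 each)
After Purchase 1: 269 on hand, pool $1,842.10 (≈ $6.8480 each)
After Purchase 2: 537 on hand, pool $3,986.10 (≈ $7.4229 each)
Sale 1, sell 433: 433/537 × $3,986.10 → $3,214.11
After Purchase 3: 355 on hand, pool $2,717.24 (≈ $7.6542 each)
After Purchase 4: 734 on hand, pool $4,536.44 (≈ $6.1804 each)
After Purchase 5: 1004 on hand, pool $6,952.94 (≈ $6.9252 each)
Sale 2, sell 500: 500/1004 × $6,952.94 → $3,462.61
Total COGS = $3,214.11 + $3,462.61 = $6,676.72
Ending inventory (cost pool remaining) = $3,490.33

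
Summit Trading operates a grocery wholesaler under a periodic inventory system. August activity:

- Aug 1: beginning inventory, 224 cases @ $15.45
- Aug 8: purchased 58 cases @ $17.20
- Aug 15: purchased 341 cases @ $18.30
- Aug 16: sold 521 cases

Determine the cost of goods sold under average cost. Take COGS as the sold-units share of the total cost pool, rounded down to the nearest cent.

COGS = $8,947.06

Aug 16, sell 521: 521/623 × $10,698.70 → $8,947.06
Ending inventory (cost pool remaining) = $1,751.64
Check: goods available $10,698.70 = COGS $8,947.06 + ending $1,751.64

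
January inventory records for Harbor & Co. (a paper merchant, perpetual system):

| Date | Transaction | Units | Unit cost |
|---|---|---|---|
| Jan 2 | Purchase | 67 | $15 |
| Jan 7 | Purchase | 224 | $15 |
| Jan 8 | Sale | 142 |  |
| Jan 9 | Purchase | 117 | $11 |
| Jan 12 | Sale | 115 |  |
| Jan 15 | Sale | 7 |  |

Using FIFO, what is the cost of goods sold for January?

Jan 8, 142 sold [FIFO — oldest first]: 67 @ $15 + 75 @ $15 = $2,130
Jan 12, 115 sold [FIFO — oldest first]: 115 @ $15 = $1,725
Jan 15, 7 sold [FIFO — oldest first]: 7 @ $15 = $105
Total COGS = $2,130 + $1,725 + $105 = $3,960
Ending inventory: 27 @ $15 + 117 @ $11 = $1,692
Check: goods available $5,652 = COGS $3,960 + ending $1,692

COGS = $3,960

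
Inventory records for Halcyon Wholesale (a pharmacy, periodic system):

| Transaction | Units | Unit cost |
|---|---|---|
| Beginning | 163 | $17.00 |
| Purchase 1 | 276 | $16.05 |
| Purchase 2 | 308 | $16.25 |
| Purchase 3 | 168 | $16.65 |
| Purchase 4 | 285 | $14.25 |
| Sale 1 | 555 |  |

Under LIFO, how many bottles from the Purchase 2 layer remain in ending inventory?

206

Sale 1 (555) [LIFO — newest first]: 285 @ $14.25 + 168 @ $16.65 + 102 @ $16.25 = $8,515.95
Ending inventory: 163 @ $17.00 + 276 @ $16.05 + 206 @ $16.25 = $10,548.30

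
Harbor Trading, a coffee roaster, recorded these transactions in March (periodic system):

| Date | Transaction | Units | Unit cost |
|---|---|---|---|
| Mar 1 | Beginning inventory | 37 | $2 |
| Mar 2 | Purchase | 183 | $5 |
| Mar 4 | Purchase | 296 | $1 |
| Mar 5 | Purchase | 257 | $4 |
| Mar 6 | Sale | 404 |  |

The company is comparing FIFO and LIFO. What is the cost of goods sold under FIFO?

FIFO COGS: 37 @ $2 + 183 @ $5 + 184 @ $1 = $1,173
LIFO COGS: 257 @ $4 + 147 @ $1 = $1,175

COGS = $1,173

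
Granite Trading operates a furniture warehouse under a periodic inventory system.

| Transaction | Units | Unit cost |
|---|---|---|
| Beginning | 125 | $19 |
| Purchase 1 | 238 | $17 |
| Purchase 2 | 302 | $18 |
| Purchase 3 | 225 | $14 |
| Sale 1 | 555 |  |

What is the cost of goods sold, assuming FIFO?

COGS = $9,877

Sale 1 (555) [FIFO — oldest first]: 125 @ $19 + 238 @ $17 + 192 @ $18 = $9,877
Ending inventory: 110 @ $18 + 225 @ $14 = $5,130
Check: goods available $15,007 = COGS $9,877 + ending $5,130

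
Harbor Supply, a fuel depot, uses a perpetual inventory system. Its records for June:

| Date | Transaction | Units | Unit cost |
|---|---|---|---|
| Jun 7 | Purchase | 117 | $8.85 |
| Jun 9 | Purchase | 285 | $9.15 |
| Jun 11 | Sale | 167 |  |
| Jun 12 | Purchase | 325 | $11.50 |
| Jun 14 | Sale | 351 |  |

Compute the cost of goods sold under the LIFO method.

COGS = $5,503.45

Jun 11, 167 sold [LIFO — newest first]: 167 @ $9.15 = $1,528.05
Jun 14, 351 sold [LIFO — newest first]: 325 @ $11.50 + 26 @ $9.15 = $3,975.40
Total COGS = $1,528.05 + $3,975.40 = $5,503.45
Ending inventory: 117 @ $8.85 + 92 @ $9.15 = $1,877.25
Check: goods available $7,380.70 = COGS $5,503.45 + ending $1,877.25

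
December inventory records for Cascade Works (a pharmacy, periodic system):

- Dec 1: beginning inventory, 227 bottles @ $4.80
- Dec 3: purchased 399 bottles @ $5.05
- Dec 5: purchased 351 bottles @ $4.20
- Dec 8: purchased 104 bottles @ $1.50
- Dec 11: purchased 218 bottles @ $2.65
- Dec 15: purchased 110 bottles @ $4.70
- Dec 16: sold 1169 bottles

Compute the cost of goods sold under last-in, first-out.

Dec 16, 1169 sold [LIFO — newest first]: 110 @ $4.70 + 218 @ $2.65 + 104 @ $1.50 + 351 @ $4.20 + 386 @ $5.05 = $4,674.20
Ending inventory: 227 @ $4.80 + 13 @ $5.05 = $1,155.25

COGS = $4,674.20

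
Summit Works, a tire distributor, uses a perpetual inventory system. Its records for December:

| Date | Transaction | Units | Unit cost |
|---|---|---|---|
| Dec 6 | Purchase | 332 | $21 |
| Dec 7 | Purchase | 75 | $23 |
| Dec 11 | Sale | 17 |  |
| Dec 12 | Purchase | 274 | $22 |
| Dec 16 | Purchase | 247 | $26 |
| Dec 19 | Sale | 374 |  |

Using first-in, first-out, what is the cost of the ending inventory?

Dec 11, 17 sold [FIFO — oldest first]: 17 @ $21 = $357
Dec 19, 374 sold [FIFO — oldest first]: 315 @ $21 + 59 @ $23 = $7,972
Total COGS = $357 + $7,972 = $8,329
Ending inventory: 16 @ $23 + 274 @ $22 + 247 @ $26 = $12,818
Check: goods available $21,147 = COGS $8,329 + ending $12,818

Ending inventory = $12,818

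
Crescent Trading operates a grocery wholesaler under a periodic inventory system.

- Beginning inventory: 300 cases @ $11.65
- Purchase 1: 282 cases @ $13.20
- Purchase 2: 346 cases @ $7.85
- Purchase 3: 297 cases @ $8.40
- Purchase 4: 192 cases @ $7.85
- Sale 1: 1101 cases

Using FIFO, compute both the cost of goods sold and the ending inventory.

Sale 1 (1101) [FIFO — oldest first]: 300 @ $11.65 + 282 @ $13.20 + 346 @ $7.85 + 173 @ $8.40 = $11,386.70
Ending inventory: 124 @ $8.40 + 192 @ $7.85 = $2,548.80

COGS = $11,386.70; ending inventory = $2,548.80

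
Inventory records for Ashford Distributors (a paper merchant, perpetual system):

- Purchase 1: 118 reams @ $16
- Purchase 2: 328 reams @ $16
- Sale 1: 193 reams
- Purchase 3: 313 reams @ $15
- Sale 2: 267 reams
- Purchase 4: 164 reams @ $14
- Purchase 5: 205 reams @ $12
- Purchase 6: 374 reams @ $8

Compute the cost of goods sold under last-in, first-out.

Sale 1 (193) [LIFO — newest first]: 193 @ $16 = $3,088
Sale 2 (267) [LIFO — newest first]: 267 @ $15 = $4,005
Total COGS = $3,088 + $4,005 = $7,093
Ending inventory: 118 @ $16 + 135 @ $16 + 46 @ $15 + 164 @ $14 + 205 @ $12 + 374 @ $8 = $12,486

COGS = $7,093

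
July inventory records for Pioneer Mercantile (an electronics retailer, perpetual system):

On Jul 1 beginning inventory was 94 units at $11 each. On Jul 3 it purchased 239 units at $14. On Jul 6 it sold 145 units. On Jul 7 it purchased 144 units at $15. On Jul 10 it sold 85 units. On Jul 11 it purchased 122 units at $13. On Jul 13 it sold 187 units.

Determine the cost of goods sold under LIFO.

COGS = $5,860

Jul 6, 145 sold [LIFO — newest first]: 145 @ $14 = $2,030
Jul 10, 85 sold [LIFO — newest first]: 85 @ $15 = $1,275
Jul 13, 187 sold [LIFO — newest first]: 122 @ $13 + 59 @ $15 + 6 @ $14 = $2,555
Total COGS = $2,030 + $1,275 + $2,555 = $5,860
Ending inventory: 94 @ $11 + 88 @ $14 = $2,266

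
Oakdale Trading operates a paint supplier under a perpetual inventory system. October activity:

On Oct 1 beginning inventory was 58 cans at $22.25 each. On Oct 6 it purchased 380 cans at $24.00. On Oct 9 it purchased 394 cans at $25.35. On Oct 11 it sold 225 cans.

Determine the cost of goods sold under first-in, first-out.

COGS = $5,298.50

Oct 11, 225 sold [FIFO — oldest first]: 58 @ $22.25 + 167 @ $24.00 = $5,298.50
Ending inventory: 213 @ $24.00 + 394 @ $25.35 = $15,099.90
Check: goods available $20,398.40 = COGS $5,298.50 + ending $15,099.90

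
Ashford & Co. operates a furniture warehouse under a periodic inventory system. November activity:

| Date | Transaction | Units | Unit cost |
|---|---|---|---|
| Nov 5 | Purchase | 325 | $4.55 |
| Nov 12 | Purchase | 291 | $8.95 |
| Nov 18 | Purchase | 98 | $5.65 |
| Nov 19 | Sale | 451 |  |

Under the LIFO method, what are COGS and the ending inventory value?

COGS = $3,440.25; ending inventory = $1,196.65

Nov 19, 451 sold [LIFO — newest first]: 98 @ $5.65 + 291 @ $8.95 + 62 @ $4.55 = $3,440.25
Ending inventory: 263 @ $4.55 = $1,196.65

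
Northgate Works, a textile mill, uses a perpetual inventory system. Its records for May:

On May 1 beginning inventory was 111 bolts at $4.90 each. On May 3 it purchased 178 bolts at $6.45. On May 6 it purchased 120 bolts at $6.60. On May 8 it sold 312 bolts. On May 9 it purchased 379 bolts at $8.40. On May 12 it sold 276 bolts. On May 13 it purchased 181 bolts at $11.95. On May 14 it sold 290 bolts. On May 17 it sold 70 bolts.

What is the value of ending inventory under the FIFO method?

May 8, 312 sold [FIFO — oldest first]: 111 @ $4.90 + 178 @ $6.45 + 23 @ $6.60 = $1,843.80
May 12, 276 sold [FIFO — oldest first]: 97 @ $6.60 + 179 @ $8.40 = $2,143.80
May 14, 290 sold [FIFO — oldest first]: 200 @ $8.40 + 90 @ $11.95 = $2,755.50
May 17, 70 sold [FIFO — oldest first]: 70 @ $11.95 = $836.50
Total COGS = $1,843.80 + $2,143.80 + $2,755.50 + $836.50 = $7,579.60
Ending inventory: 21 @ $11.95 = $250.95

Ending inventory = $250.95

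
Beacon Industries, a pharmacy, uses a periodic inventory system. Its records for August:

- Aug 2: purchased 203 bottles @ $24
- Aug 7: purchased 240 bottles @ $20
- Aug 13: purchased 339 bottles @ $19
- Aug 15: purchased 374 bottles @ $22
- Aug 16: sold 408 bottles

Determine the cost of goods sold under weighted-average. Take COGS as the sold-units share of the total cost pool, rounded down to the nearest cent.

Aug 16, sell 408: 408/1156 × $24,341.00 → $8,590.94
Ending inventory (cost pool remaining) = $15,750.06

COGS = $8,590.94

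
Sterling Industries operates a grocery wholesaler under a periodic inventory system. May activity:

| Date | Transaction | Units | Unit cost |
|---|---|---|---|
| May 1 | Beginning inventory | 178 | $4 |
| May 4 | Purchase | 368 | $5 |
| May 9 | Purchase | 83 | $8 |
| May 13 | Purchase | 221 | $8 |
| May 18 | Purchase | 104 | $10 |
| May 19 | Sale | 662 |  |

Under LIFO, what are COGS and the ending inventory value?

May 19, 662 sold [LIFO — newest first]: 104 @ $10 + 221 @ $8 + 83 @ $8 + 254 @ $5 = $4,742
Ending inventory: 178 @ $4 + 114 @ $5 = $1,282

COGS = $4,742; ending inventory = $1,282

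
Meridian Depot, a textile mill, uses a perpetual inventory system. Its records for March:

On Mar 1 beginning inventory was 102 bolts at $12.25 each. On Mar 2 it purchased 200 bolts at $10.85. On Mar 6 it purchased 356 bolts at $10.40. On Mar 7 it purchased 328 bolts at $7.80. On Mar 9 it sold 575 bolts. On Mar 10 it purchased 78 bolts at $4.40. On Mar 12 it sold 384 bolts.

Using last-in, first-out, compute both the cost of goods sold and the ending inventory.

Mar 9, 575 sold [LIFO — newest first]: 328 @ $7.80 + 247 @ $10.40 = $5,127.20
Mar 12, 384 sold [LIFO — newest first]: 78 @ $4.40 + 109 @ $10.40 + 197 @ $10.85 = $3,614.25
Total COGS = $5,127.20 + $3,614.25 = $8,741.45
Ending inventory: 102 @ $12.25 + 3 @ $10.85 = $1,282.05

COGS = $8,741.45; ending inventory = $1,282.05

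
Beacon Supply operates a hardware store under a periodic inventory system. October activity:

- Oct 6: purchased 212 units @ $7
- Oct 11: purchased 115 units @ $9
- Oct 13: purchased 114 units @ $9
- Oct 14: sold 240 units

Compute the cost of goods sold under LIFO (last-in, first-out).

COGS = $2,138

Oct 14, 240 sold [LIFO — newest first]: 114 @ $9 + 115 @ $9 + 11 @ $7 = $2,138
Ending inventory: 201 @ $7 = $1,407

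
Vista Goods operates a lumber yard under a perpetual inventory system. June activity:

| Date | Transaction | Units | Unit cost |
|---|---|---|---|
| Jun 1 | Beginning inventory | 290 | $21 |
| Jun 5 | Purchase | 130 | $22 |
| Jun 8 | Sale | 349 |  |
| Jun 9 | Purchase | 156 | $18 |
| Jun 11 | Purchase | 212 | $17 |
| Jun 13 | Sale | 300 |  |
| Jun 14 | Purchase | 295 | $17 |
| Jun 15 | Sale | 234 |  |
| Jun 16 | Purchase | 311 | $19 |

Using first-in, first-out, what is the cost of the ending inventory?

Jun 8, 349 sold [FIFO — oldest first]: 290 @ $21 + 59 @ $22 = $7,388
Jun 13, 300 sold [FIFO — oldest first]: 71 @ $22 + 156 @ $18 + 73 @ $17 = $5,611
Jun 15, 234 sold [FIFO — oldest first]: 139 @ $17 + 95 @ $17 = $3,978
Total COGS = $7,388 + $5,611 + $3,978 = $16,977
Ending inventory: 200 @ $17 + 311 @ $19 = $9,309

Ending inventory = $9,309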